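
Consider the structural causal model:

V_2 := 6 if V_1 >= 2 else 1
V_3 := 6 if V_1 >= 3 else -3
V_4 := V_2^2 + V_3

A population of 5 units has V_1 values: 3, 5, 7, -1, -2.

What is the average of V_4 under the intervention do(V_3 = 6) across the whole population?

Every unit gets V_3=6 under the intervention. V_4 values become 42, 42, 42, 7, 7; E[V_4|do(V_3=6)] = 28.

28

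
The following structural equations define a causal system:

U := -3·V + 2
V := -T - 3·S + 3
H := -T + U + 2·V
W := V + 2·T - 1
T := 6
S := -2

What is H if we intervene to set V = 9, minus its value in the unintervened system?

The intervention breaks the incoming arrows to V: V := -T - 3·S + 3 no longer applies, and V = 9.
U = -3·V + 2  [with V=9]  = -25
H = -T + U + 2·V  [with T=6, U=-25, V=9]  = -13
Without intervention: V = -T - 3·S + 3  [with T=6, S=-2]  = 3; U = -3·V + 2  [with V=3]  = -7; H = -T + U + 2·V  [with T=6, U=-7, V=3]  = -7.
Change = -13 − (-7) = -6.

-6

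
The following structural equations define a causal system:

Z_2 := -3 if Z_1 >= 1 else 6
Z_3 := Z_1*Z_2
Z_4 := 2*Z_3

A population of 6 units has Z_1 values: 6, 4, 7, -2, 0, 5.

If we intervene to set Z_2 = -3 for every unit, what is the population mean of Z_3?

-10

do(Z_2=-3) breaks Z_2's dependence on Z_1. With Z_2=-3 fixed, Z_3 across the units is -18, -12, -21, 6, 0, -15, mean -10.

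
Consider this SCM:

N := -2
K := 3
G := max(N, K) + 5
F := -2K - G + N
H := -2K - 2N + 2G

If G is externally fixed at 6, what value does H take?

10

do(G=6) replaces the equation G := max(N, K) + 5 with the constant G = 6.
H = -2K - 2N + 2G  [with K=3, N=-2, G=6]  = 10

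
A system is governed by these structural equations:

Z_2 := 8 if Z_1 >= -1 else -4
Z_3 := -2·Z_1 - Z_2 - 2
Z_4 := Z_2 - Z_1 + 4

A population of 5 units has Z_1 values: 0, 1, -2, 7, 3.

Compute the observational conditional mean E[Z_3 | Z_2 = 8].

-15.5

Observing Z_2=8 restricts to units where Z_2's equation naturally yields 8: Z_1 ∈ {0, 1, 7, 3}. In that subpopulation Z_3 = -10, -12, -24, -16, mean -15.5.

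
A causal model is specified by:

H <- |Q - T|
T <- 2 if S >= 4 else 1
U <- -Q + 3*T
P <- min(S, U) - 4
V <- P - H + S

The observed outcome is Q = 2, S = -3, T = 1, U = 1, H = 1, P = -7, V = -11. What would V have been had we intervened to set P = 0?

-4

Intervening sets P = 0 and removes its equation (P <- min(S, U) - 4).
T = 2 if S >= 4 else 1  [with S=-3]  = 1
H = |Q - T|  [with Q=2, T=1]  = 1
V = P - H + S  [with P=0, H=1, S=-3]  = -4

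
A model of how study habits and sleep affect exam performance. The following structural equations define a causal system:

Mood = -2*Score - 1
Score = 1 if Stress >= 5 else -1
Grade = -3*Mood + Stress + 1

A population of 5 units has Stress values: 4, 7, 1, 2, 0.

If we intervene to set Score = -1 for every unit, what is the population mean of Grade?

Every unit gets Score=-1 under the intervention. Grade values become 2, 5, -1, 0, -2; E[Grade|do(Score=-1)] = 0.8.

0.8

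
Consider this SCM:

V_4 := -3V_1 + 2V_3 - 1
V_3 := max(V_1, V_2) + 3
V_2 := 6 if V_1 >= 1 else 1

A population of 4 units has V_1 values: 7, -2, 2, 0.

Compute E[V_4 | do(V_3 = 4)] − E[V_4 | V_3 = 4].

-8.25

Under do(V_3=4), V_3's equation is replaced by V_3=4 for every unit. Per-unit V_4: -14, 13, 1, 7. Mean = 1.75.
E[V_4|V_3=4] averages over only the 2 units with V_3=4 (V_1 = -2, 0): V_4 = 13, 7, mean 10.
Difference = 1.75 − 10 = -8.25.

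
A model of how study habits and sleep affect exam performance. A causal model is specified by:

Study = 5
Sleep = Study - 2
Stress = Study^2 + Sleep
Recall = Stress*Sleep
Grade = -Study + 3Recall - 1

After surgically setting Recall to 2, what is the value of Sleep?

3

The intervention breaks the incoming arrows to Recall: Recall = Stress*Sleep no longer applies, and Recall = 2.
Since Sleep is not a descendant of the intervened variable, it is unaffected.
Sleep = Study - 2  [with Study=5]  = 3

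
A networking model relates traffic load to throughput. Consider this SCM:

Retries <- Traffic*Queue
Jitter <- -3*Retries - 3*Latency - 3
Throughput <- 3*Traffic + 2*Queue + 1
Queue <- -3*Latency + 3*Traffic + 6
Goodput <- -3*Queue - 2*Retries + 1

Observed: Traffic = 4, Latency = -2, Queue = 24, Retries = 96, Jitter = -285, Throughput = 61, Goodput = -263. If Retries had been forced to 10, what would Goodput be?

-91

The intervention breaks the incoming arrows to Retries: Retries <- Traffic*Queue no longer applies, and Retries = 10.
Queue = -3*Latency + 3*Traffic + 6  [with Latency=-2, Traffic=4]  = 24
Goodput = -3*Queue - 2*Retries + 1  [with Queue=24, Retries=10]  = -91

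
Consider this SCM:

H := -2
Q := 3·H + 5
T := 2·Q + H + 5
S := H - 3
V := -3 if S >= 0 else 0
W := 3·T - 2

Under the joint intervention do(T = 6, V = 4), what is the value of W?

Setting T = 6, V = 4 by intervention discards those variables' equations.
W = 3·T - 2  [with T=6]  = 16

16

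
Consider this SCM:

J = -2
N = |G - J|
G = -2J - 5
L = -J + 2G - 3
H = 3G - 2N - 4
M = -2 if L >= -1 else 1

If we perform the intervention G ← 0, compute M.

-2

Under do(G=0), the mechanism G = -2J - 5 is discarded; G is fixed at 0.
L = -J + 2G - 3  [with J=-2, G=0]  = -1
M = -2 if L >= -1 else 1  [with L=-1]  = -2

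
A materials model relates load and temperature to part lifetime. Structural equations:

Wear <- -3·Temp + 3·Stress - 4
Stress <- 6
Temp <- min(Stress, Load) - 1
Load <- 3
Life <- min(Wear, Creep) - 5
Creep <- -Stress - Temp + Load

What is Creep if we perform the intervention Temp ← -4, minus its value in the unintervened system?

The intervention breaks the incoming arrows to Temp: Temp <- min(Stress, Load) - 1 no longer applies, and Temp = -4.
Creep = -Stress - Temp + Load  [with Stress=6, Temp=-4, Load=3]  = 1
Without intervention: Temp = min(Stress, Load) - 1  [with Stress=6, Load=3]  = 2; Creep = -Stress - Temp + Load  [with Stress=6, Temp=2, Load=3]  = -5.
Change = 1 − (-5) = 6.

6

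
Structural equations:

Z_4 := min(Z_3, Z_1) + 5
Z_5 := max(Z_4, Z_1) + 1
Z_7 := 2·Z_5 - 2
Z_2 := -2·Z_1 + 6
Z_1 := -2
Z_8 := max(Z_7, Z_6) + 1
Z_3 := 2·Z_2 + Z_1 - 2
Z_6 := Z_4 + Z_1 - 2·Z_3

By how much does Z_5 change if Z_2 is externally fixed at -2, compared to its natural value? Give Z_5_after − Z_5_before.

-5

do(Z_2=-2) replaces the equation Z_2 := -2·Z_1 + 6 with the constant Z_2 = -2.
Z_3 = 2·Z_2 + Z_1 - 2  [with Z_2=-2, Z_1=-2]  = -8
Z_4 = min(Z_3, Z_1) + 5  [with Z_3=-8, Z_1=-2]  = -3
Z_5 = max(Z_4, Z_1) + 1  [with Z_4=-3, Z_1=-2]  = -1
Without intervention: Z_2 = -2·Z_1 + 6  [with Z_1=-2]  = 10; Z_3 = 2·Z_2 + Z_1 - 2  [with Z_2=10, Z_1=-2]  = 16; Z_4 = min(Z_3, Z_1) + 5  [with Z_3=16, Z_1=-2]  = 3; Z_5 = max(Z_4, Z_1) + 1  [with Z_4=3, Z_1=-2]  = 4.
Change = -1 − 4 = -5.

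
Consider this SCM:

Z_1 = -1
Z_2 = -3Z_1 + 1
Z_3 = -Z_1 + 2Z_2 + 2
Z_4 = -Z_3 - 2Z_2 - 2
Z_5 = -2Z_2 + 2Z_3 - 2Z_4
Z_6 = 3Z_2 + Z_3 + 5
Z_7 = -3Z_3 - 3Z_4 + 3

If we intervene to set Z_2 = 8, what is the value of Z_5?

do(Z_2=8) replaces the equation Z_2 = -3Z_1 + 1 with the constant Z_2 = 8.
Z_3 = -Z_1 + 2Z_2 + 2  [with Z_1=-1, Z_2=8]  = 19
Z_4 = -Z_3 - 2Z_2 - 2  [with Z_3=19, Z_2=8]  = -37
Z_5 = -2Z_2 + 2Z_3 - 2Z_4  [with Z_2=8, Z_3=19, Z_4=-37]  = 96

96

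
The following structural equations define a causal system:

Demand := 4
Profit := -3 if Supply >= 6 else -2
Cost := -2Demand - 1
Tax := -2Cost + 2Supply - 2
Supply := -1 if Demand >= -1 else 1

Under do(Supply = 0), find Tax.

Under do(Supply=0), the mechanism Supply := -1 if Demand >= -1 else 1 is discarded; Supply is fixed at 0.
Cost = -2Demand - 1  [with Demand=4]  = -9
Tax = -2Cost + 2Supply - 2  [with Cost=-9, Supply=0]  = 16

16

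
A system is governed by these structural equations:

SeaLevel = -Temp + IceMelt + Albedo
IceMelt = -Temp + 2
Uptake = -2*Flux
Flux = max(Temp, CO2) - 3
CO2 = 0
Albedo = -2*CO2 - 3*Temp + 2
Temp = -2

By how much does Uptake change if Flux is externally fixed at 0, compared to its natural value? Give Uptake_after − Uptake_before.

-6

Intervening sets Flux = 0 and removes its equation (Flux = max(Temp, CO2) - 3).
Uptake = -2*Flux  [with Flux=0]  = 0
Without intervention: Flux = max(Temp, CO2) - 3  [with Temp=-2, CO2=0]  = -3; Uptake = -2*Flux  [with Flux=-3]  = 6.
Change = 0 − 6 = -6.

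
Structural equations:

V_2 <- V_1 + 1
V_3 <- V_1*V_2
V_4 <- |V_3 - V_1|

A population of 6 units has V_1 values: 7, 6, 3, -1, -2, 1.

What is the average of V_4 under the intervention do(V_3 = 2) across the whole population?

3

do(V_3=2) breaks V_3's dependence on V_1. With V_3=2 fixed, V_4 across the units is 5, 4, 1, 3, 4, 1, mean 3.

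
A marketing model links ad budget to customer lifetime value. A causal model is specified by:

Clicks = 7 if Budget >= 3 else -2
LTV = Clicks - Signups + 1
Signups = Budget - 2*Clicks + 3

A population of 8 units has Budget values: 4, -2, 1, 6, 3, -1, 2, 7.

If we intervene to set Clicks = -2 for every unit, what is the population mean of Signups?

9.5

Under do(Clicks=-2), Clicks's equation is replaced by Clicks=-2 for every unit. Per-unit Signups: 11, 5, 8, 13, 10, 6, 9, 14. Mean = 9.5.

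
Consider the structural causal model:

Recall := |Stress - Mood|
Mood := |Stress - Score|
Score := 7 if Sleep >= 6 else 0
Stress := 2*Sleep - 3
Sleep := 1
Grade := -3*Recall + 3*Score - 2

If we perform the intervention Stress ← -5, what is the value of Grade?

-32

Under do(Stress=-5), the mechanism Stress := 2*Sleep - 3 is discarded; Stress is fixed at -5.
Score = 7 if Sleep >= 6 else 0  [with Sleep=1]  = 0
Mood = |Stress - Score|  [with Stress=-5, Score=0]  = 5
Recall = |Stress - Mood|  [with Stress=-5, Mood=5]  = 10
Grade = -3*Recall + 3*Score - 2  [with Recall=10, Score=0]  = -32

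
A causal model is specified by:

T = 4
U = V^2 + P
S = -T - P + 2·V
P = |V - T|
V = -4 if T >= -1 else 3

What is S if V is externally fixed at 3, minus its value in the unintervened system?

21

Under do(V=3), the mechanism V = -4 if T >= -1 else 3 is discarded; V is fixed at 3.
P = |V - T|  [with V=3, T=4]  = 1
S = -T - P + 2·V  [with T=4, P=1, V=3]  = 1
Without intervention: V = -4 if T >= -1 else 3  [with T=4]  = -4; P = |V - T|  [with V=-4, T=4]  = 8; S = -T - P + 2·V  [with T=4, P=8, V=-4]  = -20.
Change = 1 − (-20) = 21.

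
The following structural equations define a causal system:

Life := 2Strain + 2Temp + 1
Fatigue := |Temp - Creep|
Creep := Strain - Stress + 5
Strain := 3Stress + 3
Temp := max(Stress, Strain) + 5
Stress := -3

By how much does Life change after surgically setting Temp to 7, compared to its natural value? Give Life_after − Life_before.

The intervention breaks the incoming arrows to Temp: Temp := max(Stress, Strain) + 5 no longer applies, and Temp = 7.
Strain = 3Stress + 3  [with Stress=-3]  = -6
Life = 2Strain + 2Temp + 1  [with Strain=-6, Temp=7]  = 3
Without intervention: Strain = 3Stress + 3  [with Stress=-3]  = -6; Temp = max(Stress, Strain) + 5  [with Stress=-3, Strain=-6]  = 2; Life = 2Strain + 2Temp + 1  [with Strain=-6, Temp=2]  = -7.
Change = 3 − (-7) = 10.

10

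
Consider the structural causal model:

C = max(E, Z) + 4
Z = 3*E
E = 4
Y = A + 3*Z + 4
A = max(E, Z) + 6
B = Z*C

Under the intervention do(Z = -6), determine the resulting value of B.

do(Z=-6) replaces the equation Z = 3*E with the constant Z = -6.
C = max(E, Z) + 4  [with E=4, Z=-6]  = 8
B = Z*C  [with Z=-6, C=8]  = -48

-48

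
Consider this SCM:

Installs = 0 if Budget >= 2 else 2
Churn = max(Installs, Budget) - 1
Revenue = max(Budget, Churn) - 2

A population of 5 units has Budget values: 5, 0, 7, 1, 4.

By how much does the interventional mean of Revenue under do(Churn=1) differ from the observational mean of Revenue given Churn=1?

The intervention sets Churn=1 in all 5 units regardless of Budget. Recomputing Revenue per unit gives 3, -1, 5, -1, 2; average 1.6.
Observing Churn=1 restricts to units where Churn's equation naturally yields 1: Budget ∈ {0, 1}. In that subpopulation Revenue = -1, -1, mean -1.
Difference = 1.6 − (-1) = 2.6.

2.6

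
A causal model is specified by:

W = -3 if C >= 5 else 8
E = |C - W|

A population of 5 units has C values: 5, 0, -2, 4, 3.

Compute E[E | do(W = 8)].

6

do(W=8) breaks W's dependence on C. With W=8 fixed, E across the units is 3, 8, 10, 4, 5, mean 6.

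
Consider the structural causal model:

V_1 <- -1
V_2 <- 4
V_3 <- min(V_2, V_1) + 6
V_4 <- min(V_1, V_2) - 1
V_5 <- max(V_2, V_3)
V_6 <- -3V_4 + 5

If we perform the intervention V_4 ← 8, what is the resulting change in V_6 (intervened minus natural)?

Under do(V_4=8), the mechanism V_4 <- min(V_1, V_2) - 1 is discarded; V_4 is fixed at 8.
V_6 = -3V_4 + 5  [with V_4=8]  = -19
Without intervention: V_4 = min(V_1, V_2) - 1  [with V_1=-1, V_2=4]  = -2; V_6 = -3V_4 + 5  [with V_4=-2]  = 11.
Change = -19 − 11 = -30.

-30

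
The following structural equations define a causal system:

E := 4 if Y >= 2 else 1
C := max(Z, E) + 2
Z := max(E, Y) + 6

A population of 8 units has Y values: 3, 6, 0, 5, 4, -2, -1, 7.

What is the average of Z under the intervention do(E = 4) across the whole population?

10.75

do(E=4) breaks E's dependence on Y. With E=4 fixed, Z across the units is 10, 12, 10, 11, 10, 10, 10, 13, mean 10.75.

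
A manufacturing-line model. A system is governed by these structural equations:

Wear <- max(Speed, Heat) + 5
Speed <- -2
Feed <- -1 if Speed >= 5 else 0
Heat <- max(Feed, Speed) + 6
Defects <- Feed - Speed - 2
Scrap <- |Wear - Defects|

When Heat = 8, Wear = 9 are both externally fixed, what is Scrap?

Setting Heat = 8, Wear = 9 by intervention discards those variables' equations.
Feed = -1 if Speed >= 5 else 0  [with Speed=-2]  = 0
Defects = Feed - Speed - 2  [with Feed=0, Speed=-2]  = 0
Scrap = |Wear - Defects|  [with Wear=9, Defects=0]  = 9

9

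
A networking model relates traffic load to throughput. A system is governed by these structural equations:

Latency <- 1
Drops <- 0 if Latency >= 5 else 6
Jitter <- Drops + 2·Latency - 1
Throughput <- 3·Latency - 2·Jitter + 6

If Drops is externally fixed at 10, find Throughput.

-13

Under do(Drops=10), the mechanism Drops <- 0 if Latency >= 5 else 6 is discarded; Drops is fixed at 10.
Jitter = Drops + 2·Latency - 1  [with Drops=10, Latency=1]  = 11
Throughput = 3·Latency - 2·Jitter + 6  [with Latency=1, Jitter=11]  = -13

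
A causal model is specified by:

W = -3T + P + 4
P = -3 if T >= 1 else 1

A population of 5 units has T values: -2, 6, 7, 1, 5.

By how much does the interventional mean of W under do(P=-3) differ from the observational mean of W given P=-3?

do(P=-3) breaks P's dependence on T. With P=-3 fixed, W across the units is 7, -17, -20, -2, -14, mean -9.2.
Conditioning on P=-3 selects the 4 unit(s) with T ∈ {6, 7, 1, 5}. Their W values: -17, -20, -2, -14. Mean = -13.25.
Difference = -9.2 − (-13.25) = 4.05.

4.05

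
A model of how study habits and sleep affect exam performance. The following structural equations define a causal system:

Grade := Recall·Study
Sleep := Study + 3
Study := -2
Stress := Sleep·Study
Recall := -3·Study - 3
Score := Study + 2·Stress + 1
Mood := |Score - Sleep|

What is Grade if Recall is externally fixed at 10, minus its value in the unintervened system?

-14

Intervening sets Recall = 10 and removes its equation (Recall := -3·Study - 3).
Grade = Recall·Study  [with Recall=10, Study=-2]  = -20
Without intervention: Recall = -3·Study - 3  [with Study=-2]  = 3; Grade = Recall·Study  [with Recall=3, Study=-2]  = -6.
Change = -20 − (-6) = -14.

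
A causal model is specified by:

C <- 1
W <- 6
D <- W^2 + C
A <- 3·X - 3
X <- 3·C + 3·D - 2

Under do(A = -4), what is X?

112

The intervention breaks the incoming arrows to A: A <- 3·X - 3 no longer applies, and A = -4.
Since X is not a descendant of the intervened variable, it is unaffected.
D = W^2 + C  [with W=6, C=1]  = 37
X = 3·C + 3·D - 2  [with C=1, D=37]  = 112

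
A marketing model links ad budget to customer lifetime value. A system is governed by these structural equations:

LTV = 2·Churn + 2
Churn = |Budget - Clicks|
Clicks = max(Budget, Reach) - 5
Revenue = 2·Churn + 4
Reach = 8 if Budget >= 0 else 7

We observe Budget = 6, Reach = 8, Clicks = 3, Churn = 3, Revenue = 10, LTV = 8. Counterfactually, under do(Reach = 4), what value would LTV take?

12

Under do(Reach=4), the mechanism Reach = 8 if Budget >= 0 else 7 is discarded; Reach is fixed at 4.
Clicks = max(Budget, Reach) - 5  [with Budget=6, Reach=4]  = 1
Churn = |Budget - Clicks|  [with Budget=6, Clicks=1]  = 5
LTV = 2·Churn + 2  [with Churn=5]  = 12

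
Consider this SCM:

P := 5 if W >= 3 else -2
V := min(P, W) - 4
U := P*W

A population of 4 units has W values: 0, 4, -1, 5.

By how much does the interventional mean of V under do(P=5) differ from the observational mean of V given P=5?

-2.5

do(P=5) breaks P's dependence on W. With P=5 fixed, V across the units is -4, 0, -5, 1, mean -2.
E[V|P=5] averages over only the 2 units with P=5 (W = 4, 5): V = 0, 1, mean 0.5.
Difference = -2 − 0.5 = -2.5.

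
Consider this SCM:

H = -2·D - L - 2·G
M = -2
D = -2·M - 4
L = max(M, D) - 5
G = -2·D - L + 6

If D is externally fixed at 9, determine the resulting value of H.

10

do(D=9) replaces the equation D = -2·M - 4 with the constant D = 9.
L = max(M, D) - 5  [with M=-2, D=9]  = 4
G = -2·D - L + 6  [with D=9, L=4]  = -16
H = -2·D - L - 2·G  [with D=9, L=4, G=-16]  = 10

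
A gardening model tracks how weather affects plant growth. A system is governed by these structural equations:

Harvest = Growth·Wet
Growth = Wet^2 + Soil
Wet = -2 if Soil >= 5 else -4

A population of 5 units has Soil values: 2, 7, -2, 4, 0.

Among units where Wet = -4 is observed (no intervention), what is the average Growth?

E[Growth|Wet=-4] averages over only the 4 units with Wet=-4 (Soil = 2, -2, 4, 0): Growth = 18, 14, 20, 16, mean 17.

17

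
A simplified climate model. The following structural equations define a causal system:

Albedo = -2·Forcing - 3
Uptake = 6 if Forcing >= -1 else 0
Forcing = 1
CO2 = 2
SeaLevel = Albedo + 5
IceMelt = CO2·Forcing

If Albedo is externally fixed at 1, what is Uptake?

Under do(Albedo=1), the mechanism Albedo = -2·Forcing - 3 is discarded; Albedo is fixed at 1.
Since Uptake is not a descendant of the intervened variable, it is unaffected.
Uptake = 6 if Forcing >= -1 else 0  [with Forcing=1]  = 6

6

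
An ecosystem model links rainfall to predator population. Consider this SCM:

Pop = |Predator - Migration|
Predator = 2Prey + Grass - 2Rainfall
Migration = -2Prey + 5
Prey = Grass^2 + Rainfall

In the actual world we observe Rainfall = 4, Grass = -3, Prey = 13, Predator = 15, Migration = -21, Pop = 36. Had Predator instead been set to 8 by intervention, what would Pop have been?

Under do(Predator=8), the mechanism Predator = 2Prey + Grass - 2Rainfall is discarded; Predator is fixed at 8.
Prey = Grass^2 + Rainfall  [with Grass=-3, Rainfall=4]  = 13
Migration = -2Prey + 5  [with Prey=13]  = -21
Pop = |Predator - Migration|  [with Predator=8, Migration=-21]  = 29

29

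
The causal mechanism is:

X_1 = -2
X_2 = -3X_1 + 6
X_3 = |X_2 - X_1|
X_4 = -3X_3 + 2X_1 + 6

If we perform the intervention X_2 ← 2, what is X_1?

-2

Under do(X_2=2), the mechanism X_2 = -3X_1 + 6 is discarded; X_2 is fixed at 2.
X_1 is not downstream of the intervention, so its value is determined by the original equations.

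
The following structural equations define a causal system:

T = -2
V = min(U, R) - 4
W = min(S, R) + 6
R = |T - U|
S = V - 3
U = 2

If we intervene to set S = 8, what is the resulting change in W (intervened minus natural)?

9

The intervention breaks the incoming arrows to S: S = V - 3 no longer applies, and S = 8.
R = |T - U|  [with T=-2, U=2]  = 4
W = min(S, R) + 6  [with S=8, R=4]  = 10
Without intervention: R = |T - U|  [with T=-2, U=2]  = 4; V = min(U, R) - 4  [with U=2, R=4]  = -2; S = V - 3  [with V=-2]  = -5; W = min(S, R) + 6  [with S=-5, R=4]  = 1.
Change = 10 − 1 = 9.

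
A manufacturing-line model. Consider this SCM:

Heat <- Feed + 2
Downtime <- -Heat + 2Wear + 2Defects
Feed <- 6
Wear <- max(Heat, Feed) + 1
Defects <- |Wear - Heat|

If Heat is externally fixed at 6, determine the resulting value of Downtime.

do(Heat=6) replaces the equation Heat <- Feed + 2 with the constant Heat = 6.
Wear = max(Heat, Feed) + 1  [with Heat=6, Feed=6]  = 7
Defects = |Wear - Heat|  [with Wear=7, Heat=6]  = 1
Downtime = -Heat + 2Wear + 2Defects  [with Heat=6, Wear=7, Defects=1]  = 10

10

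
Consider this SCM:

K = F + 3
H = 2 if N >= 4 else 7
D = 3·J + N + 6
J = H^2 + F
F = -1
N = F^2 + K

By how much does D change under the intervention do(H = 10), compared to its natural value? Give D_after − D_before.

153

Under do(H=10), the mechanism H = 2 if N >= 4 else 7 is discarded; H is fixed at 10.
K = F + 3  [with F=-1]  = 2
N = F^2 + K  [with F=-1, K=2]  = 3
J = H^2 + F  [with H=10, F=-1]  = 99
D = 3·J + N + 6  [with J=99, N=3]  = 306
Without intervention: K = F + 3  [with F=-1]  = 2; N = F^2 + K  [with F=-1, K=2]  = 3; H = 2 if N >= 4 else 7  [with N=3]  = 7; J = H^2 + F  [with H=7, F=-1]  = 48; D = 3·J + N + 6  [with J=48, N=3]  = 153.
Change = 306 − 153 = 153.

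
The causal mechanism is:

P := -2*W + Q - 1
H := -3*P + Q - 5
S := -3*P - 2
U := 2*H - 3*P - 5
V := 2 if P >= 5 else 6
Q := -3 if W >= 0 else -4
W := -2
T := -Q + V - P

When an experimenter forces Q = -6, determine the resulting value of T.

15

do(Q=-6) replaces the equation Q := -3 if W >= 0 else -4 with the constant Q = -6.
P = -2*W + Q - 1  [with W=-2, Q=-6]  = -3
V = 2 if P >= 5 else 6  [with P=-3]  = 6
T = -Q + V - P  [with Q=-6, V=6, P=-3]  = 15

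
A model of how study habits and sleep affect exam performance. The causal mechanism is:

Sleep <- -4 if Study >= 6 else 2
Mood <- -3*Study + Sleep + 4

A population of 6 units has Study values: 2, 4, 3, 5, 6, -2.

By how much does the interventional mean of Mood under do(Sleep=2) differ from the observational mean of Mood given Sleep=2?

-1.8

The intervention sets Sleep=2 in all 6 units regardless of Study. Recomputing Mood per unit gives 0, -6, -3, -9, -12, 12; average -3.
Conditioning on Sleep=2 selects the 5 unit(s) with Study ∈ {2, 4, 3, 5, -2}. Their Mood values: 0, -6, -3, -9, 12. Mean = -1.2.
Difference = -3 − (-1.2) = -1.8.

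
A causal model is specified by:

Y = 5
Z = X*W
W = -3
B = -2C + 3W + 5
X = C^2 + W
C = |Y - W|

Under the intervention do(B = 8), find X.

do(B=8) replaces the equation B = -2C + 3W + 5 with the constant B = 8.
No directed path runs from B to X, so X keeps its natural value.
C = |Y - W|  [with Y=5, W=-3]  = 8
X = C^2 + W  [with C=8, W=-3]  = 61

61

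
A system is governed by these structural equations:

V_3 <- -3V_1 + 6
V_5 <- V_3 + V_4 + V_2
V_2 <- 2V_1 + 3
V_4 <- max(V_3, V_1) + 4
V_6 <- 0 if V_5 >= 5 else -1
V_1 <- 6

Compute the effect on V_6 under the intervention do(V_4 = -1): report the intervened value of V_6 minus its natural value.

Under do(V_4=-1), the mechanism V_4 <- max(V_3, V_1) + 4 is discarded; V_4 is fixed at -1.
V_2 = 2V_1 + 3  [with V_1=6]  = 15
V_3 = -3V_1 + 6  [with V_1=6]  = -12
V_5 = V_3 + V_4 + V_2  [with V_3=-12, V_4=-1, V_2=15]  = 2
V_6 = 0 if V_5 >= 5 else -1  [with V_5=2]  = -1
Without intervention: V_2 = 2V_1 + 3  [with V_1=6]  = 15; V_3 = -3V_1 + 6  [with V_1=6]  = -12; V_4 = max(V_3, V_1) + 4  [with V_3=-12, V_1=6]  = 10; V_5 = V_3 + V_4 + V_2  [with V_3=-12, V_4=10, V_2=15]  = 13; V_6 = 0 if V_5 >= 5 else -1  [with V_5=13]  = 0.
Change = -1 − 0 = -1.

-1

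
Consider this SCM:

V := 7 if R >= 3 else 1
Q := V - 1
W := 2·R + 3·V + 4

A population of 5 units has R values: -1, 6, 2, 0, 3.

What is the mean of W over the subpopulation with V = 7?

34

Observing V=7 restricts to units where V's equation naturally yields 7: R ∈ {6, 3}. In that subpopulation W = 37, 31, mean 34.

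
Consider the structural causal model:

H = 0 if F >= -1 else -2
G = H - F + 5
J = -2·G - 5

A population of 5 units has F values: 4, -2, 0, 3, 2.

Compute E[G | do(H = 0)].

do(H=0) breaks H's dependence on F. With H=0 fixed, G across the units is 1, 7, 5, 2, 3, mean 3.6.

3.6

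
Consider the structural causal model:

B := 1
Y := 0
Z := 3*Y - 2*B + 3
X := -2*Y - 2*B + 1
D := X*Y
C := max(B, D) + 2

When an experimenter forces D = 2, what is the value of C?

The intervention breaks the incoming arrows to D: D := X*Y no longer applies, and D = 2.
C = max(B, D) + 2  [with B=1, D=2]  = 4

4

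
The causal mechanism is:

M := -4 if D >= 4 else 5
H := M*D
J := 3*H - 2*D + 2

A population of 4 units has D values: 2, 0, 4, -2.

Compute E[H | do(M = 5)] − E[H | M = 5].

The intervention sets M=5 in all 4 units regardless of D. Recomputing H per unit gives 10, 0, 20, -10; average 5.
Observing M=5 restricts to units where M's equation naturally yields 5: D ∈ {2, 0, -2}. In that subpopulation H = 10, 0, -10, mean 0.
Difference = 5 − 0 = 5.

5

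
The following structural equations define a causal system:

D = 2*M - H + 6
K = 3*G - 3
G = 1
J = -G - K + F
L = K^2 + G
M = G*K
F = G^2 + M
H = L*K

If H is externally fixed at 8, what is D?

-2

do(H=8) replaces the equation H = L*K with the constant H = 8.
K = 3*G - 3  [with G=1]  = 0
M = G*K  [with G=1, K=0]  = 0
D = 2*M - H + 6  [with M=0, H=8]  = -2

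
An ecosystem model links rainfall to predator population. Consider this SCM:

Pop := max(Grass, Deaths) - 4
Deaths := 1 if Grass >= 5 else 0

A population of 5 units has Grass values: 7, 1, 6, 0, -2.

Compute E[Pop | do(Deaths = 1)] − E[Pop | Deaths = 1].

-3.3

The intervention sets Deaths=1 in all 5 units regardless of Grass. Recomputing Pop per unit gives 3, -3, 2, -3, -3; average -0.8.
Observing Deaths=1 restricts to units where Deaths's equation naturally yields 1: Grass ∈ {7, 6}. In that subpopulation Pop = 3, 2, mean 2.5.
Difference = -0.8 − 2.5 = -3.3.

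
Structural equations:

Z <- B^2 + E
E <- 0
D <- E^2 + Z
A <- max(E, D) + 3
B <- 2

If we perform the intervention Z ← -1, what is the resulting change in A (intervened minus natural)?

do(Z=-1) replaces the equation Z <- B^2 + E with the constant Z = -1.
D = E^2 + Z  [with E=0, Z=-1]  = -1
A = max(E, D) + 3  [with E=0, D=-1]  = 3
Without intervention: Z = B^2 + E  [with B=2, E=0]  = 4; D = E^2 + Z  [with E=0, Z=4]  = 4; A = max(E, D) + 3  [with E=0, D=4]  = 7.
Change = 3 − 7 = -4.

-4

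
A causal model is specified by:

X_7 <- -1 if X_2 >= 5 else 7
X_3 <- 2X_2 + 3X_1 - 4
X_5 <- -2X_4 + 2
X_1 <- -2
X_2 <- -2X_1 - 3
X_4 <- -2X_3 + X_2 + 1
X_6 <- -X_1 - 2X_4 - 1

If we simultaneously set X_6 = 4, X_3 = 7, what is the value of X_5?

Under do(X_6 = 4, X_3 = 7), each intervened variable's structural equation is replaced by its fixed value.
X_2 = -2X_1 - 3  [with X_1=-2]  = 1
X_4 = -2X_3 + X_2 + 1  [with X_3=7, X_2=1]  = -12
X_5 = -2X_4 + 2  [with X_4=-12]  = 26

26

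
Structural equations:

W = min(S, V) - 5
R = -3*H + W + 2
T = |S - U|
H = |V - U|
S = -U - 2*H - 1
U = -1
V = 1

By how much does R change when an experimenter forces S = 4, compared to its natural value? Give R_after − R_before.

5

The intervention breaks the incoming arrows to S: S = -U - 2*H - 1 no longer applies, and S = 4.
H = |V - U|  [with V=1, U=-1]  = 2
W = min(S, V) - 5  [with S=4, V=1]  = -4
R = -3*H + W + 2  [with H=2, W=-4]  = -8
Without intervention: H = |V - U|  [with V=1, U=-1]  = 2; S = -U - 2*H - 1  [with U=-1, H=2]  = -4; W = min(S, V) - 5  [with S=-4, V=1]  = -9; R = -3*H + W + 2  [with H=2, W=-9]  = -13.
Change = -8 − (-13) = 5.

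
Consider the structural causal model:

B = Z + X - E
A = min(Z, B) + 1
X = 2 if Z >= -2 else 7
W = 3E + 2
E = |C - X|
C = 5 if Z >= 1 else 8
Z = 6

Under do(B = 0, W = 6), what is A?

1

Under do(B = 0, W = 6), each intervened variable's structural equation is replaced by its fixed value.
A = min(Z, B) + 1  [with Z=6, B=0]  = 1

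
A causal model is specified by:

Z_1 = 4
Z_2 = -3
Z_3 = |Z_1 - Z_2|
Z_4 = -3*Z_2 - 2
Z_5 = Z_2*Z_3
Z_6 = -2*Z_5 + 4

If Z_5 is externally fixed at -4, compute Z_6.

The intervention breaks the incoming arrows to Z_5: Z_5 = Z_2*Z_3 no longer applies, and Z_5 = -4.
Z_6 = -2*Z_5 + 4  [with Z_5=-4]  = 12

12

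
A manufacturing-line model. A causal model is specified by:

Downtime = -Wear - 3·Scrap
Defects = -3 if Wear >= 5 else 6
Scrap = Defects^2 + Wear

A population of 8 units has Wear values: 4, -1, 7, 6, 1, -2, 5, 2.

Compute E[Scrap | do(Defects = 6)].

38.75

Every unit gets Defects=6 under the intervention. Scrap values become 40, 35, 43, 42, 37, 34, 41, 38; E[Scrap|do(Defects=6)] = 38.75.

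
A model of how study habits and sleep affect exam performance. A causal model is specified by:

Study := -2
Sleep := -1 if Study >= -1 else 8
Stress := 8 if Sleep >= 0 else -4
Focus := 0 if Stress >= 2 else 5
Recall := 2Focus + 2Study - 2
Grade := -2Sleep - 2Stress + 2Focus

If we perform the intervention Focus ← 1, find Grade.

Under do(Focus=1), the mechanism Focus := 0 if Stress >= 2 else 5 is discarded; Focus is fixed at 1.
Sleep = -1 if Study >= -1 else 8  [with Study=-2]  = 8
Stress = 8 if Sleep >= 0 else -4  [with Sleep=8]  = 8
Grade = -2Sleep - 2Stress + 2Focus  [with Sleep=8, Stress=8, Focus=1]  = -30

-30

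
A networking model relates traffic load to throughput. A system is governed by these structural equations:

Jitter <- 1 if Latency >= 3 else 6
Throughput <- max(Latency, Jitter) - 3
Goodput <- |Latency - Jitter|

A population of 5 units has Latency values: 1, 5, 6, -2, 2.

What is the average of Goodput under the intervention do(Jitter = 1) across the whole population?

Under do(Jitter=1), Jitter's equation is replaced by Jitter=1 for every unit. Per-unit Goodput: 0, 4, 5, 3, 1. Mean = 2.6.

2.6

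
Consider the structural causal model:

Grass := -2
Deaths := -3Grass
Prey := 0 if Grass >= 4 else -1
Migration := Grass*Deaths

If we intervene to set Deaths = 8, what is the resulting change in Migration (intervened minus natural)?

The intervention breaks the incoming arrows to Deaths: Deaths := -3Grass no longer applies, and Deaths = 8.
Migration = Grass*Deaths  [with Grass=-2, Deaths=8]  = -16
Without intervention: Deaths = -3Grass  [with Grass=-2]  = 6; Migration = Grass*Deaths  [with Grass=-2, Deaths=6]  = -12.
Change = -16 − (-12) = -4.

-4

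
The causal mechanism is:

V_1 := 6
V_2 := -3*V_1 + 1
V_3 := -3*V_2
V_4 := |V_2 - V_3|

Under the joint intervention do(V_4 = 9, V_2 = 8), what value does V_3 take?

-24

Setting V_4 = 9, V_2 = 8 by intervention discards those variables' equations.
V_3 = -3*V_2  [with V_2=8]  = -24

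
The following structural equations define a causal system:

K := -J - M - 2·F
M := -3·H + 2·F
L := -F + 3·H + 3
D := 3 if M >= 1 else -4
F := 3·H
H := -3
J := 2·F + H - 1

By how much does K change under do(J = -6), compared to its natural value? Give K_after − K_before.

-16

Intervening sets J = -6 and removes its equation (J := 2·F + H - 1).
F = 3·H  [with H=-3]  = -9
M = -3·H + 2·F  [with H=-3, F=-9]  = -9
K = -J - M - 2·F  [with J=-6, M=-9, F=-9]  = 33
Without intervention: F = 3·H  [with H=-3]  = -9; M = -3·H + 2·F  [with H=-3, F=-9]  = -9; J = 2·F + H - 1  [with F=-9, H=-3]  = -22; K = -J - M - 2·F  [with J=-22, M=-9, F=-9]  = 49.
Change = 33 − 49 = -16.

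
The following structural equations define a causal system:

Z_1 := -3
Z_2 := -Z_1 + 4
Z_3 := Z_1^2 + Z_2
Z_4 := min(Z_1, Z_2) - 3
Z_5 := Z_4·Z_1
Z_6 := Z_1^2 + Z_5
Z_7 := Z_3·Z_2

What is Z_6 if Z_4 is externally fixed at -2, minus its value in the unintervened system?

-12

Under do(Z_4=-2), the mechanism Z_4 := min(Z_1, Z_2) - 3 is discarded; Z_4 is fixed at -2.
Z_5 = Z_4·Z_1  [with Z_4=-2, Z_1=-3]  = 6
Z_6 = Z_1^2 + Z_5  [with Z_1=-3, Z_5=6]  = 15
Without intervention: Z_2 = -Z_1 + 4  [with Z_1=-3]  = 7; Z_4 = min(Z_1, Z_2) - 3  [with Z_1=-3, Z_2=7]  = -6; Z_5 = Z_4·Z_1  [with Z_4=-6, Z_1=-3]  = 18; Z_6 = Z_1^2 + Z_5  [with Z_1=-3, Z_5=18]  = 27.
Change = 15 − 27 = -12.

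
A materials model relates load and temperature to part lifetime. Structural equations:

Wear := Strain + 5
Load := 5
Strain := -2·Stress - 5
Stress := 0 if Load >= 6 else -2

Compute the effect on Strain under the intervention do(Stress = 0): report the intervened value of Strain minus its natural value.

The intervention breaks the incoming arrows to Stress: Stress := 0 if Load >= 6 else -2 no longer applies, and Stress = 0.
Strain = -2·Stress - 5  [with Stress=0]  = -5
Without intervention: Stress = 0 if Load >= 6 else -2  [with Load=5]  = -2; Strain = -2·Stress - 5  [with Stress=-2]  = -1.
Change = -5 − (-1) = -4.

-4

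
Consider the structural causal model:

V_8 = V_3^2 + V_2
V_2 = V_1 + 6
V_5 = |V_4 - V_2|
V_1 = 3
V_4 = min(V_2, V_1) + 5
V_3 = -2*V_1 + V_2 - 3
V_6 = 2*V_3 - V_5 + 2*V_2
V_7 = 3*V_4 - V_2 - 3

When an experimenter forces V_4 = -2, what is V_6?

Under do(V_4=-2), the mechanism V_4 = min(V_2, V_1) + 5 is discarded; V_4 is fixed at -2.
V_2 = V_1 + 6  [with V_1=3]  = 9
V_3 = -2*V_1 + V_2 - 3  [with V_1=3, V_2=9]  = 0
V_5 = |V_4 - V_2|  [with V_4=-2, V_2=9]  = 11
V_6 = 2*V_3 - V_5 + 2*V_2  [with V_3=0, V_5=11, V_2=9]  = 7

7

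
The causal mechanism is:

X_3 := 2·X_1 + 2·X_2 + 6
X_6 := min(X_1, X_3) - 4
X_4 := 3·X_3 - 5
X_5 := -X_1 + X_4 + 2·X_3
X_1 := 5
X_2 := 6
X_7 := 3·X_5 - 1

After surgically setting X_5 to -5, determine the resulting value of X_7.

-16

Under do(X_5=-5), the mechanism X_5 := -X_1 + X_4 + 2·X_3 is discarded; X_5 is fixed at -5.
X_7 = 3·X_5 - 1  [with X_5=-5]  = -16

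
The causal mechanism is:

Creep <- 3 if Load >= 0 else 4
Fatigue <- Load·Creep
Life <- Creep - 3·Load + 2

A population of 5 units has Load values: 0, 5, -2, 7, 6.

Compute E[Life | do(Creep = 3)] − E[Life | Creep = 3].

Every unit gets Creep=3 under the intervention. Life values become 5, -10, 11, -16, -13; E[Life|do(Creep=3)] = -4.6.
E[Life|Creep=3] averages over only the 4 units with Creep=3 (Load = 0, 5, 7, 6): Life = 5, -10, -16, -13, mean -8.5.
Difference = -4.6 − (-8.5) = 3.9.

3.9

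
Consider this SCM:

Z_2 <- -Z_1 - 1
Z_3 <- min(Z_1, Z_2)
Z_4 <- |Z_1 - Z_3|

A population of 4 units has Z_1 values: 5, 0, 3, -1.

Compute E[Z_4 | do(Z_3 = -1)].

2.75

Under do(Z_3=-1), Z_3's equation is replaced by Z_3=-1 for every unit. Per-unit Z_4: 6, 1, 4, 0. Mean = 2.75.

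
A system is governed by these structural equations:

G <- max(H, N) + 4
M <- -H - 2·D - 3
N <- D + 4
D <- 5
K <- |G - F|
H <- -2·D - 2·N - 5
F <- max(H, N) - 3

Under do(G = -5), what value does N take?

9

Under do(G=-5), the mechanism G <- max(H, N) + 4 is discarded; G is fixed at -5.
No directed path runs from G to N, so N keeps its natural value.
N = D + 4  [with D=5]  = 9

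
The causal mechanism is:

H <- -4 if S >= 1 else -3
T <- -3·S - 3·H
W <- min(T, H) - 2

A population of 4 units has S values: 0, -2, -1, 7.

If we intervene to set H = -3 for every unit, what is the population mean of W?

-7.25

do(H=-3) breaks H's dependence on S. With H=-3 fixed, W across the units is -5, -5, -5, -14, mean -7.25.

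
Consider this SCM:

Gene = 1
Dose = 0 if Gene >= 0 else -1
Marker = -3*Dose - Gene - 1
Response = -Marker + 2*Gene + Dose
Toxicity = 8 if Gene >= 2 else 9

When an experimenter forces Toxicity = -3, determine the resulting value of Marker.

do(Toxicity=-3) replaces the equation Toxicity = 8 if Gene >= 2 else 9 with the constant Toxicity = -3.
Marker is not downstream of the intervention, so its value is determined by the original equations.
Dose = 0 if Gene >= 0 else -1  [with Gene=1]  = 0
Marker = -3*Dose - Gene - 1  [with Dose=0, Gene=1]  = -2

-2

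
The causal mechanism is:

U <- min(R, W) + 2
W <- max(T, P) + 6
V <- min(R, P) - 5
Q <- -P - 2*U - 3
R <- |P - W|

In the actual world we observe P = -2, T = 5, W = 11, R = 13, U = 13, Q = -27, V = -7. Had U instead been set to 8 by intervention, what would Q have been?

-17

The intervention breaks the incoming arrows to U: U <- min(R, W) + 2 no longer applies, and U = 8.
Q = -P - 2*U - 3  [with P=-2, U=8]  = -17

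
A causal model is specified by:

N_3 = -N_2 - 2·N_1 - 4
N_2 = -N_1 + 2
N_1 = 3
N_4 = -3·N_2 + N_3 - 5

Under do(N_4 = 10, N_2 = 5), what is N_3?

-15

Setting N_4 = 10, N_2 = 5 by intervention discards those variables' equations.
N_3 = -N_2 - 2·N_1 - 4  [with N_2=5, N_1=3]  = -15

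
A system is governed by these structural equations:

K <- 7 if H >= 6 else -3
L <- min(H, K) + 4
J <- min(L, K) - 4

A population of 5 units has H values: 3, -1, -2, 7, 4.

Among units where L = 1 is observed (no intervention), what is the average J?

E[J|L=1] averages over only the 4 units with L=1 (H = 3, -1, -2, 4): J = -7, -7, -7, -7, mean -7.

-7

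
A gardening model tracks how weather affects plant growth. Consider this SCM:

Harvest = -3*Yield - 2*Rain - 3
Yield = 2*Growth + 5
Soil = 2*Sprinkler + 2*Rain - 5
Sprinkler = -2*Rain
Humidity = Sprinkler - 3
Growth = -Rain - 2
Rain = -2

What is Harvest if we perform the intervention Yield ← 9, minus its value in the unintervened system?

Intervening sets Yield = 9 and removes its equation (Yield = 2*Growth + 5).
Harvest = -3*Yield - 2*Rain - 3  [with Yield=9, Rain=-2]  = -26
Without intervention: Growth = -Rain - 2  [with Rain=-2]  = 0; Yield = 2*Growth + 5  [with Growth=0]  = 5; Harvest = -3*Yield - 2*Rain - 3  [with Yield=5, Rain=-2]  = -14.
Change = -26 − (-14) = -12.

-12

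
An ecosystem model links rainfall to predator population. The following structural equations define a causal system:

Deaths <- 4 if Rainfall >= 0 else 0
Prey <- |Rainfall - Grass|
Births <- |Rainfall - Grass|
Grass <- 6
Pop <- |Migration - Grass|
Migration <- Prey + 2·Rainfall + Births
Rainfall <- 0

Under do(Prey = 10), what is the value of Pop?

The intervention breaks the incoming arrows to Prey: Prey <- |Rainfall - Grass| no longer applies, and Prey = 10.
Births = |Rainfall - Grass|  [with Rainfall=0, Grass=6]  = 6
Migration = Prey + 2·Rainfall + Births  [with Prey=10, Rainfall=0, Births=6]  = 16
Pop = |Migration - Grass|  [with Migration=16, Grass=6]  = 10

10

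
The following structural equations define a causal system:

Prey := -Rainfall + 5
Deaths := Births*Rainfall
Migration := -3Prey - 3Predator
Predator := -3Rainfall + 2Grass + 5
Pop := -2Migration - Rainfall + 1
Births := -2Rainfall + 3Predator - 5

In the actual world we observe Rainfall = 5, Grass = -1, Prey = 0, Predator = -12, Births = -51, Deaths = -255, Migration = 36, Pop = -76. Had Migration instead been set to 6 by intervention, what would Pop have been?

-16

do(Migration=6) replaces the equation Migration := -3Prey - 3Predator with the constant Migration = 6.
Pop = -2Migration - Rainfall + 1  [with Migration=6, Rainfall=5]  = -16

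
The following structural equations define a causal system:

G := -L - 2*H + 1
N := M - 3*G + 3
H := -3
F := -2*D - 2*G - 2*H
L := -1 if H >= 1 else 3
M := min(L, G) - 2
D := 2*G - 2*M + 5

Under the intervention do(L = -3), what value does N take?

-32

Under do(L=-3), the mechanism L := -1 if H >= 1 else 3 is discarded; L is fixed at -3.
G = -L - 2*H + 1  [with L=-3, H=-3]  = 10
M = min(L, G) - 2  [with L=-3, G=10]  = -5
N = M - 3*G + 3  [with M=-5, G=10]  = -32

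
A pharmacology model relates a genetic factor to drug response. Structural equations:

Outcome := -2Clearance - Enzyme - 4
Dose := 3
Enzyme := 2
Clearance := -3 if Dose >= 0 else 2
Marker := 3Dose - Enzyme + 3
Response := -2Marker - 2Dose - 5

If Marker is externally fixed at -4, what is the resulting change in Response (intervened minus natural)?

The intervention breaks the incoming arrows to Marker: Marker := 3Dose - Enzyme + 3 no longer applies, and Marker = -4.
Response = -2Marker - 2Dose - 5  [with Marker=-4, Dose=3]  = -3
Without intervention: Marker = 3Dose - Enzyme + 3  [with Dose=3, Enzyme=2]  = 10; Response = -2Marker - 2Dose - 5  [with Marker=10, Dose=3]  = -31.
Change = -3 − (-31) = 28.

28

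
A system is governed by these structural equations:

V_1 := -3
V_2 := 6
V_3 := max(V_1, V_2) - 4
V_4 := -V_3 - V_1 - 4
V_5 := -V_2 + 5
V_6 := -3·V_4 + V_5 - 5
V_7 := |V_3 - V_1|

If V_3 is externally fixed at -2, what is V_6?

The intervention breaks the incoming arrows to V_3: V_3 := max(V_1, V_2) - 4 no longer applies, and V_3 = -2.
V_4 = -V_3 - V_1 - 4  [with V_3=-2, V_1=-3]  = 1
V_5 = -V_2 + 5  [with V_2=6]  = -1
V_6 = -3·V_4 + V_5 - 5  [with V_4=1, V_5=-1]  = -9

-9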